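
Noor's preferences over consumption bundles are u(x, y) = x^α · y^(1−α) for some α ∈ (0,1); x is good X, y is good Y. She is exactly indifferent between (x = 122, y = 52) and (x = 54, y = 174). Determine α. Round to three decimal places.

Indifference: 122^α · 52^(1−α) = 54^α · 174^(1−α).
(122/54)^α = (174/52)^(1−α); take logs: α·ln(122/54) = (1−α)·ln(174/52), i.e. α·0.815037 = (1−α)·1.207812.
So α/(1−α) = (1.207812)/(0.815037) = 1.481911, and α = 1.481911/2.481911 ≈ 0.597.

α ≈ 0.597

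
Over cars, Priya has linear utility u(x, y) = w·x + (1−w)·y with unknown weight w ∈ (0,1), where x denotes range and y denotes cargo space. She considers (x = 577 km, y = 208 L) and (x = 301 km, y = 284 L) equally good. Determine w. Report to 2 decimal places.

w = 0.22

u(577,208) = u(301,284) means w·577 + (1−w)·208 = w·301 + (1−w)·284.
Collecting terms: w·276 = (1−w)·76.
The marginal rate of substitution is 76/276, so w = 76/(276+76) = 0.22.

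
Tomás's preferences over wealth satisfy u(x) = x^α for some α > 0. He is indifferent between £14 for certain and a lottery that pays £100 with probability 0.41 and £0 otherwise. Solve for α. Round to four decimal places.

Since u(0) = 0, the lottery's EU is 0.41·100^α.
Indifference: 14^α = 0.41·100^α, so (14/100)^α = 0.41.
α = ln(0.41) / ln(14/100) = -0.8915981/-1.9661129 ≈ 0.4535.

α ≈ 0.4535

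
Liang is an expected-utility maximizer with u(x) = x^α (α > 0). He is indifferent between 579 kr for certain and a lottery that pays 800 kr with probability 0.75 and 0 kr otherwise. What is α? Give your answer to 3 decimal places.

EU(lottery) = 0.75·800^α + 0.25·0 = 0.75·800^α.
Setting u(579) equal to that: 579^α = 0.75·800^α ⇒ (579/800)^α = 0.75.
Taking logs: α·ln(579/800) = ln(0.75), so α = -0.287682 / -0.323309 ≈ 0.890.

α ≈ 0.890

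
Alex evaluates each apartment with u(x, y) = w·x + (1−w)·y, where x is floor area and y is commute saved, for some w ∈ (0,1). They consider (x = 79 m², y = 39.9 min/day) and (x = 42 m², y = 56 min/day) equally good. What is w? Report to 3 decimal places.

Equating utilities: w·79 + (1−w)·39.9 = w·42 + (1−w)·56.
Collecting terms: w·37 = (1−w)·16.1.
The marginal rate of substitution is 16.1/37, so w = 16.1/(37+16.1) = 0.303.

w = 0.303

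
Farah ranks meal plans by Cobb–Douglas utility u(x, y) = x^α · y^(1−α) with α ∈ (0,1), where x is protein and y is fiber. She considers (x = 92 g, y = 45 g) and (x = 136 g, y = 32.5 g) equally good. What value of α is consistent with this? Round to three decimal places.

Indifference: 92^α · 45^(1−α) = 136^α · 32.5^(1−α).
(92/136)^α = (32.5/45)^(1−α); take logs: α·ln(92/136) = (1−α)·ln(32.5/45), i.e. α·-0.390866 = (1−α)·-0.325422.
Thus α·(-0.716288) = -0.325422, so α = -0.325422/-0.716288 ≈ 0.454.

α ≈ 0.454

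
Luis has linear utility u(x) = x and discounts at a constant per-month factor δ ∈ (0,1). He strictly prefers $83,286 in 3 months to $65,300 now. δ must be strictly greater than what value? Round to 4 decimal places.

The preference means 65300 < δ^3·83286.
So δ^3 > 65300/83286 = 0.78405; taking the cube root of both positive sides preserves the inequality.
δ > (65300/83286)^(1/3) ≈ 0.9221.

δ > 0.9221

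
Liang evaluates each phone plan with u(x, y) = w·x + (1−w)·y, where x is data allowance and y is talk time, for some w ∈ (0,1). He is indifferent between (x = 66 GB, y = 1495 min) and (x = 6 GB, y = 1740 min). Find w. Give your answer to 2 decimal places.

Indifference: w·66 + (1−w)·1495 = w·6 + (1−w)·1740.
w·(66−6) = (1−w)·(1740−1495), i.e. w·60 = (1−w)·245.
The marginal rate of substitution is 245/60, so w = 245/(60+245) = 0.80.

w = 0.80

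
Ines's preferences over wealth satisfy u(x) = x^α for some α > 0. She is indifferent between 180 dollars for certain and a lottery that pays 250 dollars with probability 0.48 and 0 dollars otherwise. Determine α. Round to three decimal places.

α ≈ 2.234

Since u(0) = 0, the lottery's EU is 0.48·250^α.
Setting u(180) equal to that: 180^α = 0.48·250^α ⇒ (180/250)^α = 0.48.
Taking logs: α·ln(180/250) = ln(0.48), so α = -0.733969 / -0.328504 ≈ 2.234.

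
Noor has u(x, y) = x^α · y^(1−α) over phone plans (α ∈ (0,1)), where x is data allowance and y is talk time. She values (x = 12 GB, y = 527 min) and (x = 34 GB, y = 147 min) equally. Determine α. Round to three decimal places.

Indifference: 12^α · 527^(1−α) = 34^α · 147^(1−α).
Taking logs: α·ln 12 + (1−α)·ln 527 = α·ln 34 + (1−α)·ln 147, i.e. α·-1.041454 = (1−α)·-1.276768.
Thus α·(-2.318222) = -1.276768, so α = -1.276768/-2.318222 ≈ 0.551.

α ≈ 0.551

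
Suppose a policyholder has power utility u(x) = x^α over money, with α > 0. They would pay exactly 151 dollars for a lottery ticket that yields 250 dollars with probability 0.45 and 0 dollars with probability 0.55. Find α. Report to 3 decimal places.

α ≈ 1.584

EU(lottery) = 0.45·250^α + 0.55·0 = 0.45·250^α.
Setting u(151) equal to that: 151^α = 0.45·250^α ⇒ (151/250)^α = 0.45.
Take logs: α = ln 0.45 / ln(151/250) ≈ 1.58377.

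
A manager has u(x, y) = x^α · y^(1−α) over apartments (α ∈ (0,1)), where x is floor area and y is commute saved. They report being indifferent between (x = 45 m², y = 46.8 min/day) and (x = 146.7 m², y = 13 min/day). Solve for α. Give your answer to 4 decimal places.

Set the two utilities equal: 45^α·46.8^(1−α) = 146.7^α·13^(1−α).
Taking logs: α·ln 45 + (1−α)·ln 46.8 = α·ln 146.7 + (1−α)·ln 13, i.e. α·-1.1817272 = (1−α)·-1.2809338.
Thus α·(-2.4626610) = -1.2809338, so α = -1.2809338/-2.4626610 ≈ 0.5201.

α ≈ 0.5201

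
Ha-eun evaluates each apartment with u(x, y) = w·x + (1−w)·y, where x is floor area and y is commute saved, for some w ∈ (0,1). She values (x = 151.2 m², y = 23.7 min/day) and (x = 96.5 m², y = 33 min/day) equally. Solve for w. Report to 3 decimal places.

w = 0.145

Equating utilities: w·151.2 + (1−w)·23.7 = w·96.5 + (1−w)·33.
w·(151.2−96.5) = (1−w)·(33−23.7), i.e. w·54.7 = (1−w)·9.3.
The marginal rate of substitution is 9.3/54.7, so w = 9.3/(54.7+9.3) = 0.145.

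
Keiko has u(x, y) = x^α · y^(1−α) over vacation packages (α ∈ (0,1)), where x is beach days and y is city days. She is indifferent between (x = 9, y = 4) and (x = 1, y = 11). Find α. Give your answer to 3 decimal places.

The Cobb–Douglas utilities coincide, so 9^α·4^(1−α) = 1^α·11^(1−α).
Rearrange to (9/1)^α = (11/4)^(1−α) and take logs: α·2.197225 = (1−α)·1.011601.
With A = 2.197225 and B = 1.011601: α·A = (1−α)·B, so α = B/(A+B) = 1.011601/3.208826 ≈ 0.315.

α ≈ 0.315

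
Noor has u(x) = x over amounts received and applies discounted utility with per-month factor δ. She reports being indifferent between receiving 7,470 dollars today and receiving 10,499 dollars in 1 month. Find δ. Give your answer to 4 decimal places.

δ ≈ 0.7115

Indifference means u(7470) = δ · u(10499), so δ = u(7470)/u(10499).
With u(x) = x: δ = 7470/10499 = 0.71150.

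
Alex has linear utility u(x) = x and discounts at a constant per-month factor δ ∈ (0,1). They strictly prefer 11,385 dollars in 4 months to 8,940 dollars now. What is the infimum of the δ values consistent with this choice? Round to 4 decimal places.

Under u(x) = x this choice says 8940 < δ^4·11385.
Hence δ^4 > 8940/11385 = 0.78524, and x ↦ x^(1/4) is increasing on (0,∞).
δ > (8940/11385)^(1/4) ≈ 0.9413.

δ > 0.9413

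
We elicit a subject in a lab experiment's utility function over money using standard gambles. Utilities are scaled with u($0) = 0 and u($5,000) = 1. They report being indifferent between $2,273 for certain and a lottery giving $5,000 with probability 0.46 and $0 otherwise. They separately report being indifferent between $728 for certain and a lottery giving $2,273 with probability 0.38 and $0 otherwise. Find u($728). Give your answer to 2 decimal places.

The first gamble pins u($2,273): it must equal 0.46·1 + 0.54·0 = 0.46.
Then u($728) = 0.38·u($2,273) + 0.62·u($0) = 0.38·0.46 + 0.62·0.00 = 0.1748.

0.17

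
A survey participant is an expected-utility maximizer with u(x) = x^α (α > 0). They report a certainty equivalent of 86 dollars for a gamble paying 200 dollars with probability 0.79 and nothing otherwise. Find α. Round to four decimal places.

The lottery's expected utility is 0.79·u(200) + 0.21·u(0) = 0.79·200^α (since u(0) = 0 for α > 0).
Indifference: 86^α = 0.79·200^α, so (86/200)^α = 0.79.
Taking logs: α·ln(86/200) = ln(0.79), so α = -0.2357223 / -0.8439701 ≈ 0.2793.

α ≈ 0.2793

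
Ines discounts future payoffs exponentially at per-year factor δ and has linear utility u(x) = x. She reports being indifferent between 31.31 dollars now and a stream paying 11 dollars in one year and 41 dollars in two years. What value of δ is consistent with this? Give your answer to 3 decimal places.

δ ≈ 0.750

Present value of the stream is 11·δ + 41·δ². Indifference gives 11δ + 41δ² = 31.31.
So 41δ² + 11δ − 31.31 = 0.
By the quadratic formula (taking the positive root), δ = (−11 + √5255.84) / 82 ≈ 0.750.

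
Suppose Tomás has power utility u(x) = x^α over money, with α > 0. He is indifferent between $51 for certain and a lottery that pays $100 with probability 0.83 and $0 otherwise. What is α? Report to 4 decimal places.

Since u(0) = 0, the lottery's EU is 0.83·100^α.
Indifference: 51^α = 0.83·100^α, so (51/100)^α = 0.83.
Take logs: α = ln 0.83 / ln(51/100) ≈ 0.276722.

α ≈ 0.2767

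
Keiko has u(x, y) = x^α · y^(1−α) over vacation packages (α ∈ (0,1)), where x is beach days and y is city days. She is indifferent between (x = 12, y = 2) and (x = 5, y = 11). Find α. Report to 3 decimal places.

α ≈ 0.661

Indifference: 12^α · 2^(1−α) = 5^α · 11^(1−α).
Taking logs: α·ln 12 + (1−α)·ln 2 = α·ln 5 + (1−α)·ln 11, i.e. α·0.875469 = (1−α)·1.704748.
With A = 0.875469 and B = 1.704748: α·A = (1−α)·B, so α = B/(A+B) = 1.704748/2.580217 ≈ 0.661.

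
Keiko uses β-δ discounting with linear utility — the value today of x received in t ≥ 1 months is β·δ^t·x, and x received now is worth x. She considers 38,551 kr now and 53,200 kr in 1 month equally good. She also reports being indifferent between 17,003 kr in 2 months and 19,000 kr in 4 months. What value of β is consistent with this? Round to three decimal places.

From the later pair, β·δ^2·17003 = β·δ^4·19000; dividing through, δ^2 = 17003/19000 = 0.89489, so δ = 0.94599.
The first indifference: 38551 = β·δ·53200, so β = 38551/(δ·53200) = 38551/(0.94599·53200) ≈ 0.766.

β ≈ 0.766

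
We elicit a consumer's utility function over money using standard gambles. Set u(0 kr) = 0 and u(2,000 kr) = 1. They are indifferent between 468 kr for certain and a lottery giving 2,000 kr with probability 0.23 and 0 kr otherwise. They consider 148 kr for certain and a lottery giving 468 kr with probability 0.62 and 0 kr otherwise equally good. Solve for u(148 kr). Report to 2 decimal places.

From the first indifference, u(468 kr) = 0.23·u(2,000 kr) + 0.77·u(0 kr) = 0.23·1 + 0.77·0 = 0.23.
Chaining: u(148 kr) = 0.62·0.23 + 0.38·0.00 = 0.1426.

0.14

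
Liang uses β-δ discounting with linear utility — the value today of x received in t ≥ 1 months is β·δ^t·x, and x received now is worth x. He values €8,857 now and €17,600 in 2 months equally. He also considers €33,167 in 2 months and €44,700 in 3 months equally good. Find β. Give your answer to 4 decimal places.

From the later pair, β·δ^2·33167 = β·δ^3·44700; dividing through, δ = 33167/44700 = 0.74199.
Substituting δ into 8857 = β·δ^2·17600: β = 8857/(9689.693) ≈ 0.9141.

β ≈ 0.9141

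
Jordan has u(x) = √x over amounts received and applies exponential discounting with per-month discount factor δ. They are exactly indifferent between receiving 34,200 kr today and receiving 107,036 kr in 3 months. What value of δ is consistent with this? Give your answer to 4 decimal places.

Indifference means u(34200) = δ^3 · u(107036), so δ^3 = u(34200)/u(107036).
Since u(x) = √x, δ^3 = √(34200/107036) = 0.56526.
Hence δ = (0.56526)^(1/3) = 0.826830.

δ ≈ 0.8268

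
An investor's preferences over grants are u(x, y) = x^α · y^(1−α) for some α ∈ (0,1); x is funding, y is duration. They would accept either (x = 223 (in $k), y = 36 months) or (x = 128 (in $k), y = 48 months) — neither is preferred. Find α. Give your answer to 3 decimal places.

The Cobb–Douglas utilities coincide, so 223^α·36^(1−α) = 128^α·48^(1−α).
(223/128)^α = (48/36)^(1−α); take logs: α·ln(223/128) = (1−α)·ln(48/36), i.e. α·0.555142 = (1−α)·0.287682.
With A = 0.555142 and B = 0.287682: α·A = (1−α)·B, so α = B/(A+B) = 0.287682/0.842824 ≈ 0.341.

α ≈ 0.341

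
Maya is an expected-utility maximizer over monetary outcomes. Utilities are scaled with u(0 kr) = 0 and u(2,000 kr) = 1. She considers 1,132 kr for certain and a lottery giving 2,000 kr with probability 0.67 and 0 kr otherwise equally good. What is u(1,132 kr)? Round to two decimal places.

0.67

By the standard-gamble method, u(1,132 kr) is just the indifference probability on the best outcome: 0.67.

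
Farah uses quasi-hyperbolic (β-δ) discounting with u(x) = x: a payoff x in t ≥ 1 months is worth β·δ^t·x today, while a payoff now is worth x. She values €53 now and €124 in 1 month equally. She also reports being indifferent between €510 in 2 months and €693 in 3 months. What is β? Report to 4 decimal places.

Both payoffs in the second observation are in the future, so β drops out: δ^2·510 = δ^3·693 ⇒ δ = 510/693 = 0.73593.
Substituting δ into 53 = β·δ·124: β = 53/(91.255) ≈ 0.5808.

β ≈ 0.5808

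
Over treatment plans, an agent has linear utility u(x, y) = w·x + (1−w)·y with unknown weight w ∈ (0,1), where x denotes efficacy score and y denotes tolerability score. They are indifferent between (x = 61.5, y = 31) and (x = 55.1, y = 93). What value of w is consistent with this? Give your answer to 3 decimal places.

w = 0.906

Equating utilities: w·61.5 + (1−w)·31 = w·55.1 + (1−w)·93.
w·(61.5−55.1) = (1−w)·(93−31), i.e. w·6.4 = (1−w)·62.
The marginal rate of substitution is 62/6.4, so w = 62/(6.4+62) = 0.906.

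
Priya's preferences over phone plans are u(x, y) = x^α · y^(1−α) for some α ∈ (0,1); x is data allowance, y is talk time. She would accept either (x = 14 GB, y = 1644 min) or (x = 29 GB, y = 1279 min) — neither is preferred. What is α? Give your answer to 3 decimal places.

α ≈ 0.256

Indifference: 14^α · 1644^(1−α) = 29^α · 1279^(1−α).
Taking logs: α·ln 14 + (1−α)·ln 1644 = α·ln 29 + (1−α)·ln 1279, i.e. α·-0.728239 = (1−α)·-0.251054.
So α/(1−α) = (-0.251054)/(-0.728239) = 0.344741, and α = 0.344741/1.344741 ≈ 0.256.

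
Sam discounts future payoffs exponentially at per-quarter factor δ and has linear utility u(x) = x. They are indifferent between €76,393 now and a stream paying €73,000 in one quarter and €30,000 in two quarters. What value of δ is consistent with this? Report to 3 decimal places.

δ ≈ 0.790

Present value of the stream is 73000·δ + 30000·δ². Indifference gives 73000δ + 30000δ² = 76393.
Rearranged: 30000δ² + 73000δ − 76393 = 0.
By the quadratic formula (taking the positive root), δ = (−73000 + √14496160000.00) / 60000 ≈ 0.790.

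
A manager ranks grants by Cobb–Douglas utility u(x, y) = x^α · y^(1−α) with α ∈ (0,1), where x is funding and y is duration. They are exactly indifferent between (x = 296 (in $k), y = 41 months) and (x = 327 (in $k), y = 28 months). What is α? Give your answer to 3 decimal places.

Set the two utilities equal: 296^α·41^(1−α) = 327^α·28^(1−α).
Rearrange to (296/327)^α = (28/41)^(1−α) and take logs: α·-0.099601 = (1−α)·-0.381368.
With A = -0.099601 and B = -0.381368: α·A = (1−α)·B, so α = B/(A+B) = -0.381368/-0.480969 ≈ 0.793.

α ≈ 0.793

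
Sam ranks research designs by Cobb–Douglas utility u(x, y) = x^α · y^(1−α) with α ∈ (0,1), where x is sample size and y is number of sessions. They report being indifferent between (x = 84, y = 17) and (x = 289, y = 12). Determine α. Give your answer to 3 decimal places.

Indifference: 84^α · 17^(1−α) = 289^α · 12^(1−α).
Taking logs: α·ln 84 + (1−α)·ln 17 = α·ln 289 + (1−α)·ln 12, i.e. α·-1.235610 = (1−α)·-0.348307.
So α/(1−α) = (-0.348307)/(-1.235610) = 0.281891, and α = 0.281891/1.281891 ≈ 0.220.

α ≈ 0.220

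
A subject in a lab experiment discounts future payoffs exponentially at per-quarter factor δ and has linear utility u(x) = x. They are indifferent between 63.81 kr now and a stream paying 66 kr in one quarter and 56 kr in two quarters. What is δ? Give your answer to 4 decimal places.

δ ≈ 0.6300

Equating present values: 63.81 = 66δ + 56δ².
That is, 56δ² + 66δ − 63.81 = 0, a quadratic in δ.
By the quadratic formula (taking the positive root), δ = (−66 + √18649.44) / 112 ≈ 0.6300.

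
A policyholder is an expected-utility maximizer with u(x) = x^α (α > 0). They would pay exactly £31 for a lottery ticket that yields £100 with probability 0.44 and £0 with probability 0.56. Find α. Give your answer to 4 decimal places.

α ≈ 0.7010

Since u(0) = 0, the lottery's EU is 0.44·100^α.
Indifference: 31^α = 0.44·100^α, so (31/100)^α = 0.44.
α = ln(0.44) / ln(31/100) = -0.8209806/-1.1711830 ≈ 0.7010.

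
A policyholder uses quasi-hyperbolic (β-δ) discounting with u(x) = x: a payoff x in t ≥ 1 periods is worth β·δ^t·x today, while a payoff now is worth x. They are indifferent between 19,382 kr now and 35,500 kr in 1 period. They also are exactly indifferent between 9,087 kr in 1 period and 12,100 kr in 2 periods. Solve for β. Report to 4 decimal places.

From the later pair, β·δ^1·9087 = β·δ^2·12100; dividing through, δ = 9087/12100 = 0.75099.
The first indifference: 19382 = β·δ·35500, so β = 19382/(δ·35500) = 19382/(0.75099·35500) ≈ 0.7270.

β ≈ 0.7270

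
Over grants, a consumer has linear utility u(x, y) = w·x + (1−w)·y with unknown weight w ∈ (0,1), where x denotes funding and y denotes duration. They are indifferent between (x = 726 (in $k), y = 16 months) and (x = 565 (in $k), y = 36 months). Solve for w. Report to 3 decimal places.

Equating utilities: w·726 + (1−w)·16 = w·565 + (1−w)·36.
w·(726−565) = (1−w)·(36−16), i.e. w·161 = (1−w)·20.
So w/(1−w) = 20/161 = 0.1242, giving w = 20/(161+20) = 0.110.

w = 0.110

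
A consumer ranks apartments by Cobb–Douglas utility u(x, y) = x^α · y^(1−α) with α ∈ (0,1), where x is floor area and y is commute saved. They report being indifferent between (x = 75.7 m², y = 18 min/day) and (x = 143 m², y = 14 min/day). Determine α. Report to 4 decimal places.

α ≈ 0.2832

Indifference: 75.7^α · 18^(1−α) = 143^α · 14^(1−α).
Taking logs: α·ln 75.7 + (1−α)·ln 18 = α·ln 143 + (1−α)·ln 14, i.e. α·-0.6360665 = (1−α)·-0.2513144.
Thus α·(-0.8873809) = -0.2513144, so α = -0.2513144/-0.8873809 ≈ 0.2832.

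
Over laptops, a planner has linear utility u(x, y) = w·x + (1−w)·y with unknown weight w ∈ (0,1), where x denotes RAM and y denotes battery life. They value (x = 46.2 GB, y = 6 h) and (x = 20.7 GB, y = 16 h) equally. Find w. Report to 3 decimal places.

Indifference: w·46.2 + (1−w)·6 = w·20.7 + (1−w)·16.
Rearranging, 25.5·w − 10·(1−w) = 0.
Hence w = 10/(25.5+10) = 10/35.5 = 0.282.

w = 0.282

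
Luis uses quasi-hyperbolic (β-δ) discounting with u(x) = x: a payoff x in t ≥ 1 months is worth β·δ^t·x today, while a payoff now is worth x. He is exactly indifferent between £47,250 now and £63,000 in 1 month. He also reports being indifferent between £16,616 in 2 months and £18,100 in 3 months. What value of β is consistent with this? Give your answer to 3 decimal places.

Both payoffs in the second observation are in the future, so β drops out: δ^2·16616 = δ^3·18100 ⇒ δ = 16616/18100 = 0.91801.
The first indifference: 47250 = β·δ·63000, so β = 47250/(δ·63000) = 47250/(0.91801·63000) ≈ 0.817.

β ≈ 0.817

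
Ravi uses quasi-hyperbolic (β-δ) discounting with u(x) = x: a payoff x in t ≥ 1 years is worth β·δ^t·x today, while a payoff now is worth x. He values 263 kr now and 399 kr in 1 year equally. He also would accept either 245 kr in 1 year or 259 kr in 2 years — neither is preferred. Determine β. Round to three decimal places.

β ≈ 0.697

From the later pair, β·δ^1·245 = β·δ^2·259; dividing through, δ = 245/259 = 0.94595.
The first indifference: 263 = β·δ·399, so β = 263/(δ·399) = 263/(0.94595·399) ≈ 0.697.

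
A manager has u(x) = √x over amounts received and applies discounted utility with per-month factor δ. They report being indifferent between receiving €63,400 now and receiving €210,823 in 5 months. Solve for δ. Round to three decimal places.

Indifference means u(63400) = δ^5 · u(210823), so δ^5 = u(63400)/u(210823).
With u(x) = √x: δ^5 = √63400/√210823 = √(63400/210823) = 0.54839.
Taking the 5th root: δ = 0.54839^(1/5) ≈ 0.887.

δ ≈ 0.887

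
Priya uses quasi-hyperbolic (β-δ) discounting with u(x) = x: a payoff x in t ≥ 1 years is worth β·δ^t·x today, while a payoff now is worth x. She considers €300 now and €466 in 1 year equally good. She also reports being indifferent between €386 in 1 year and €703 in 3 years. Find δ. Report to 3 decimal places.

Both payoffs in the second observation are in the future, so β drops out: δ^1·386 = δ^3·703 ⇒ δ^2 = 386/703 = 0.54908, so δ = 0.74100.

δ ≈ 0.741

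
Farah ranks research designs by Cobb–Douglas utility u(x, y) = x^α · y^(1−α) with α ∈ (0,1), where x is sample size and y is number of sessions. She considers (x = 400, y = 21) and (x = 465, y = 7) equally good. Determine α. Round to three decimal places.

Indifference: 400^α · 21^(1−α) = 465^α · 7^(1−α).
Taking logs: α·ln 400 + (1−α)·ln 21 = α·ln 465 + (1−α)·ln 7, i.e. α·-0.150573 = (1−α)·-1.098612.
With A = -0.150573 and B = -1.098612: α·A = (1−α)·B, so α = B/(A+B) = -1.098612/-1.249185 ≈ 0.879.

α ≈ 0.879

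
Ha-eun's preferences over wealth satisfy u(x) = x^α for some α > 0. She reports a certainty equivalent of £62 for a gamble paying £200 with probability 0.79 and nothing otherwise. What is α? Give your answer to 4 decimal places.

Since u(0) = 0, the lottery's EU is 0.79·200^α.
Indifference: 62^α = 0.79·200^α, so (62/200)^α = 0.79.
α = ln(0.79) / ln(62/200) = -0.2357223/-1.1711830 ≈ 0.2013.

α ≈ 0.2013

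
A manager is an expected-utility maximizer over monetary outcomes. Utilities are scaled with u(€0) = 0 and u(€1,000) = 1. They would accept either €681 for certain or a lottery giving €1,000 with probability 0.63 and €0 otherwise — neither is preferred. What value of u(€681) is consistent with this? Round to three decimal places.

By the standard-gamble method, u(€681) is just the indifference probability on the best outcome: 0.63.

0.630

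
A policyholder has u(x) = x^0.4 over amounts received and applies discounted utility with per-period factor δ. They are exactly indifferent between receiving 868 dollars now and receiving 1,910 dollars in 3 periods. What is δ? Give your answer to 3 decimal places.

δ ≈ 0.900

Indifference means u(868) = δ^3 · u(1910), so δ^3 = u(868)/u(1910).
Since u(x) = x^0.4, δ^3 = (868/1910)^0.4 = 0.45445^0.4 = 0.72945.
Taking the cube root: δ = 0.72945^(1/3) ≈ 0.900.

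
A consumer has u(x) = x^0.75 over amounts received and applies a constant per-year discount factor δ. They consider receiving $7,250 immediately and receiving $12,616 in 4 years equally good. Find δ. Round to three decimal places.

δ ≈ 0.901

Indifference means u(7250) = δ^4 · u(12616), so δ^4 = u(7250)/u(12616).
Since u(x) = x^0.75, δ^4 = (7250/12616)^0.75 = 0.57467^0.75 = 0.66003.
Hence δ = (0.66003)^(1/4) = 0.90134.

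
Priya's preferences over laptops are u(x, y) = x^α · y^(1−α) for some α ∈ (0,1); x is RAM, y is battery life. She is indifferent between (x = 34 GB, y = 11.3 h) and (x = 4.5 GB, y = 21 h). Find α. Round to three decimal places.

α ≈ 0.235

Set the two utilities equal: 34^α·11.3^(1−α) = 4.5^α·21^(1−α).
Taking logs: α·ln 34 + (1−α)·ln 11.3 = α·ln 4.5 + (1−α)·ln 21, i.e. α·2.022283 = (1−α)·0.619720.
So α/(1−α) = (0.619720)/(2.022283) = 0.306446, and α = 0.306446/1.306446 ≈ 0.235.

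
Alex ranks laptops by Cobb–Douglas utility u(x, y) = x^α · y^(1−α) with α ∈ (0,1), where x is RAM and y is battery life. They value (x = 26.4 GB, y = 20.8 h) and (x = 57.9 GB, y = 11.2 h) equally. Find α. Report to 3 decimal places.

α ≈ 0.441

Indifference: 26.4^α · 20.8^(1−α) = 57.9^α · 11.2^(1−α).
Rearrange to (26.4/57.9)^α = (11.2/20.8)^(1−α) and take logs: α·-0.785353 = (1−α)·-0.619039.
So α/(1−α) = (-0.619039)/(-0.785353) = 0.788230, and α = 0.788230/1.788230 ≈ 0.441.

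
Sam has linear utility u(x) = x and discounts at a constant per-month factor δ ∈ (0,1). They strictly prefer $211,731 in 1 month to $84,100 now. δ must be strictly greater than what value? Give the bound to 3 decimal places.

δ > 0.397

Comparing present values: 84100 < δ·211731.
So δ > 84100/211731 = 0.39720.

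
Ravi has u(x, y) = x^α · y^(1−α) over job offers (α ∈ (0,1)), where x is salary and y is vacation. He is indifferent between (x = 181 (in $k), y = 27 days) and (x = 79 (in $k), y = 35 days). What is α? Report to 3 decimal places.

α ≈ 0.238

The Cobb–Douglas utilities coincide, so 181^α·27^(1−α) = 79^α·35^(1−α).
Taking logs: α·ln 181 + (1−α)·ln 27 = α·ln 79 + (1−α)·ln 35, i.e. α·0.829049 = (1−α)·0.259511.
Thus α·(1.088560) = 0.259511, so α = 0.259511/1.088560 ≈ 0.238.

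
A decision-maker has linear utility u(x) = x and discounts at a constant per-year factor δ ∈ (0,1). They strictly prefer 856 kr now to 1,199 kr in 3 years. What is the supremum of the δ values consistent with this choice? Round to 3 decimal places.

δ < 0.894

Comparing present values: 856 > δ^3·1199.
So δ^3 < 856/1199 = 0.71393; taking the cube root of both positive sides preserves the inequality.
δ < 0.71393^(1/3) = 0.894.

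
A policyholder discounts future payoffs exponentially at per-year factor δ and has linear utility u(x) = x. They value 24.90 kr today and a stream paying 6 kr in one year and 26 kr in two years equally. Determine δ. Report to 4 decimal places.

The stream is worth 6δ + 26δ² today, so 6δ + 26δ² = 24.90.
Rearranged: 26δ² + 6δ − 24.90 = 0.
By the quadratic formula (taking the positive root), δ = (−6 + √2625.60) / 52 ≈ 0.8700.

δ ≈ 0.8700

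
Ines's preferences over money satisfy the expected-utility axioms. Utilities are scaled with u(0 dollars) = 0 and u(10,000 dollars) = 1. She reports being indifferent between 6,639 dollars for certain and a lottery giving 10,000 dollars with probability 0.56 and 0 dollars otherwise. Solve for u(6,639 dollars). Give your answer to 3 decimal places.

0.560

By the standard-gamble method, u(6,639 dollars) is just the indifference probability on the best outcome: 0.56.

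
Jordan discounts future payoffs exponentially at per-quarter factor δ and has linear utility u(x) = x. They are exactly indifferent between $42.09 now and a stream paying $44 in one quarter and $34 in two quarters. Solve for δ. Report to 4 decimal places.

The stream is worth 44δ + 34δ² today, so 44δ + 34δ² = 42.09.
That is, 34δ² + 44δ − 42.09 = 0, a quadratic in δ.
The positive root is δ = [−44 + √(44² + 4·34·42.09)] / (2·34) = (−44 + 87.523)/68 ≈ 0.6400.

δ ≈ 0.6400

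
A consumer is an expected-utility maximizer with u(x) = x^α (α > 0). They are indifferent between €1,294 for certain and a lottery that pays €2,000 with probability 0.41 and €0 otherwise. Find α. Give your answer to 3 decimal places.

Since u(0) = 0, the lottery's EU is 0.41·2000^α.
Indifference: 1294^α = 0.41·2000^α, so (1294/2000)^α = 0.41.
α = ln(0.41) / ln(1294/2000) = -0.891598/-0.435409 ≈ 2.048.

α ≈ 2.048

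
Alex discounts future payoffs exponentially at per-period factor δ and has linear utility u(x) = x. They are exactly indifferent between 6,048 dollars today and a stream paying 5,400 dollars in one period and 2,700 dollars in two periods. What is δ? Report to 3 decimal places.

The stream is worth 5400δ + 2700δ² today, so 5400δ + 2700δ² = 6048.
So 2700δ² + 5400δ − 6048 = 0.
δ = (−5400 + √(5400² + 4·2700·6048)) / (2·2700) = (−5400 + √94478400.00) / 5400 ≈ 0.800.

δ ≈ 0.800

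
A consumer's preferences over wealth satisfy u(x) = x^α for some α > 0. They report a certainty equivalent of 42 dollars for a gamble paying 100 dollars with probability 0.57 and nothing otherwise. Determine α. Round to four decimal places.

α ≈ 0.6480

Since u(0) = 0, the lottery's EU is 0.57·100^α.
Indifference: 42^α = 0.57·100^α, so (42/100)^α = 0.57.
Taking logs: α·ln(42/100) = ln(0.57), so α = -0.5621189 / -0.8675006 ≈ 0.6480.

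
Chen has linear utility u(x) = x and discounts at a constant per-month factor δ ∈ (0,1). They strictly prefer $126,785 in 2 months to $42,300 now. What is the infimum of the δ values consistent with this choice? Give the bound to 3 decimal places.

Under u(x) = x this choice says 42300 < δ^2·126785.
Hence δ^2 > 42300/126785 = 0.33364, and x ↦ x^(1/2) is increasing on (0,∞).
δ > (42300/126785)^(1/2) ≈ 0.578.

δ > 0.578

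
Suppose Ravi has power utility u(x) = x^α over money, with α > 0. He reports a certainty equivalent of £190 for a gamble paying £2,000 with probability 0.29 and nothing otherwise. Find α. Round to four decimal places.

The lottery's expected utility is 0.29·u(2000) + 0.71·u(0) = 0.29·2000^α (since u(0) = 0 for α > 0).
Equating: 190^α = 0.29·2000^α, i.e. 0.0950^α = 0.29.
Take logs: α = ln 0.29 / ln(190/2000) ≈ 0.525887.

α ≈ 0.5259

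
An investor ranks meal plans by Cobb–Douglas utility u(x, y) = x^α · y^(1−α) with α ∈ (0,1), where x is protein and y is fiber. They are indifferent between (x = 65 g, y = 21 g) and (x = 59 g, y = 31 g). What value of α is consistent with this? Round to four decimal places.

α ≈ 0.8008

Set the two utilities equal: 65^α·21^(1−α) = 59^α·31^(1−α).
Rearrange to (65/59)^α = (31/21)^(1−α) and take logs: α·0.0968498 = (1−α)·0.3894648.
Thus α·(0.4863146) = 0.3894648, so α = 0.3894648/0.4863146 ≈ 0.8008.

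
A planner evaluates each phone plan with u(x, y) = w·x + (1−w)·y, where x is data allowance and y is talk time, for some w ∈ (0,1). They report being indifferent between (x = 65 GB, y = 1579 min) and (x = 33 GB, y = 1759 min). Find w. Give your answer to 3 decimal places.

w = 0.849

u(65,1579) = u(33,1759) means w·65 + (1−w)·1579 = w·33 + (1−w)·1759.
Collecting terms: w·32 = (1−w)·180.
The marginal rate of substitution is 180/32, so w = 180/(32+180) = 0.849.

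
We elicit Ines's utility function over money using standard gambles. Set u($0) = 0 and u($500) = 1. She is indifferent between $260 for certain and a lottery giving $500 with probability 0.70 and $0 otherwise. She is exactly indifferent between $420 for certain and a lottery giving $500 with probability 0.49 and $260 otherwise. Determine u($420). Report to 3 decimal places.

0.847

The first gamble pins u($260): it must equal 0.70·1 + 0.30·0 = 0.70.
Chaining: u($420) = 0.49·1.00 + 0.51·0.70 = 0.8470.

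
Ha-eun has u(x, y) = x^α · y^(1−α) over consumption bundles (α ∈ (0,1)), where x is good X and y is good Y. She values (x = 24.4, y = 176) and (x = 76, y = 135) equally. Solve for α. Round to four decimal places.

α ≈ 0.1893

The Cobb–Douglas utilities coincide, so 24.4^α·176^(1−α) = 76^α·135^(1−α).
Taking logs: α·ln 24.4 + (1−α)·ln 176 = α·ln 76 + (1−α)·ln 135, i.e. α·-1.1361502 = (1−α)·-0.2652092.
Thus α·(-1.4013594) = -0.2652092, so α = -0.2652092/-1.4013594 ≈ 0.1893.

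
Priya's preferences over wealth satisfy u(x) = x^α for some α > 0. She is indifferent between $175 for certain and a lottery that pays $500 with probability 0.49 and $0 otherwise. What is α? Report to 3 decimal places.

The lottery's expected utility is 0.49·u(500) + 0.51·u(0) = 0.49·500^α (since u(0) = 0 for α > 0).
Setting u(175) equal to that: 175^α = 0.49·500^α ⇒ (175/500)^α = 0.49.
Take logs: α = ln 0.49 / ln(175/500) ≈ 0.67950.

α ≈ 0.679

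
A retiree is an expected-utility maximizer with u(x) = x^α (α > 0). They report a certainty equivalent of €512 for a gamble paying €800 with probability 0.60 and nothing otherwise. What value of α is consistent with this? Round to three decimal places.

α ≈ 1.145

EU(lottery) = 0.60·800^α + 0.40·0 = 0.60·800^α.
Setting u(512) equal to that: 512^α = 0.60·800^α ⇒ (512/800)^α = 0.60.
Take logs: α = ln 0.60 / ln(512/800) ≈ 1.14461.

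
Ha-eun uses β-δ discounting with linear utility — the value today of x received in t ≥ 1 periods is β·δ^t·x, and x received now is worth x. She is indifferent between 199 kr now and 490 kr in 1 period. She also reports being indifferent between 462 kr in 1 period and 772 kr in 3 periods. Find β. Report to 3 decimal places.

β ≈ 0.525

The second indifference involves only future payoffs, so β cancels: β·δ^1·462 = β·δ^3·772, giving δ^2 = 462/772 = 0.59845, so δ = 0.77359.
Now use the now-vs-future pair: 199 = β·δ·490 gives β = 199/(0.77359·490) ≈ 0.525.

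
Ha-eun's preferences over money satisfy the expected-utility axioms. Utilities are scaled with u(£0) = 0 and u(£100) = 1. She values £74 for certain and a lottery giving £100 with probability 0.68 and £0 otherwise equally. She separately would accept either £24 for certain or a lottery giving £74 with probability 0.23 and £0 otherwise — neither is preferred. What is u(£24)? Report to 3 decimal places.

0.156

First, u(£74) = 0.68·u(£100) + 0.32·u(£0) = 0.68.
Chaining: u(£24) = 0.23·0.68 + 0.77·0.00 = 0.1564.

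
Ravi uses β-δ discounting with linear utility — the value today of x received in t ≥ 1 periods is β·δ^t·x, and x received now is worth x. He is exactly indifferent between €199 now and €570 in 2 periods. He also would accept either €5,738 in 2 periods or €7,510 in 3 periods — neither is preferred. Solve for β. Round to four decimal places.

β ≈ 0.5980

From the later pair, β·δ^2·5738 = β·δ^3·7510; dividing through, δ = 5738/7510 = 0.76405.
Now use the now-vs-future pair: 199 = β·δ^2·570 gives β = 199/(0.58377·570) ≈ 0.5980.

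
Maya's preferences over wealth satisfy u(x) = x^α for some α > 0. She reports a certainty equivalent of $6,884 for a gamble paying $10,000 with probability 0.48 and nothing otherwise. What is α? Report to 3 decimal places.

α ≈ 1.966

EU(lottery) = 0.48·10000^α + 0.52·0 = 0.48·10000^α.
Indifference: 6884^α = 0.48·10000^α, so (6884/10000)^α = 0.48.
α = ln(0.48) / ln(6884/10000) = -0.733969/-0.373385 ≈ 1.966.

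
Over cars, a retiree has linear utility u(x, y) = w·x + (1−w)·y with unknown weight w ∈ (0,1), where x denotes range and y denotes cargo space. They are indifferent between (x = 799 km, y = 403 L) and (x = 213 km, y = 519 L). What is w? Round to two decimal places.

w = 0.17

u(799,403) = u(213,519) means w·799 + (1−w)·403 = w·213 + (1−w)·519.
Collecting terms: w·586 = (1−w)·116.
So w/(1−w) = 116/586 = 0.1980, giving w = 116/(586+116) = 0.17.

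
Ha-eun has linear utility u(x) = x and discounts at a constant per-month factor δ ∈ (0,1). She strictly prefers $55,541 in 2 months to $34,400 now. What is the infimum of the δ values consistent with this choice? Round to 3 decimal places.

Under u(x) = x this choice says 34400 < δ^2·55541.
Hence δ^2 > 34400/55541 = 0.61936, and x ↦ x^(1/2) is increasing on (0,∞).
δ > 0.61936^(1/2) = 0.787.

δ > 0.787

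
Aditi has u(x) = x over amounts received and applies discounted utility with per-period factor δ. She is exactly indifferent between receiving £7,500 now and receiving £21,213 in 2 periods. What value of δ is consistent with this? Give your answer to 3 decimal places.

The payoff in 2 periods is discounted by δ^2, so u(7500) = δ^2·u(21213) and δ^2 = u(7500)/u(21213).
With u(x) = x: δ^2 = 7500/21213 = 0.35356.
Taking the square root: δ = 0.35356^(1/2) ≈ 0.595.

δ ≈ 0.595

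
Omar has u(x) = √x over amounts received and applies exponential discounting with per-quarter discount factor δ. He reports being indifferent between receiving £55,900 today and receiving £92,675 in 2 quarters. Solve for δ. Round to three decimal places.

The payoff in 2 quarters is discounted by δ^2, so u(55900) = δ^2·u(92675) and δ^2 = u(55900)/u(92675).
With u(x) = √x: δ^2 = √55900/√92675 = √(55900/92675) = 0.77665.
Hence δ = (0.77665)^(1/2) = 0.88128.

δ ≈ 0.881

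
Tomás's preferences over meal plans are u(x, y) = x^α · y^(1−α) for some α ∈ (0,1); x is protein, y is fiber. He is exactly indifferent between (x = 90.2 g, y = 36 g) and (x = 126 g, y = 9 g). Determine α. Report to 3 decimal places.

Set the two utilities equal: 90.2^α·36^(1−α) = 126^α·9^(1−α).
Taking logs: α·ln 90.2 + (1−α)·ln 36 = α·ln 126 + (1−α)·ln 9, i.e. α·-0.334252 = (1−α)·-1.386294.
With A = -0.334252 and B = -1.386294: α·A = (1−α)·B, so α = B/(A+B) = -1.386294/-1.720546 ≈ 0.806.

α ≈ 0.806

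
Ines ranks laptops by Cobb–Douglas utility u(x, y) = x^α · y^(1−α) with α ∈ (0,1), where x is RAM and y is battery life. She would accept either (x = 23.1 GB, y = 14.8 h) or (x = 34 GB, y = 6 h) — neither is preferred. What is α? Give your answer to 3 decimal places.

α ≈ 0.700

Set the two utilities equal: 23.1^α·14.8^(1−α) = 34^α·6^(1−α).
Taking logs: α·ln 23.1 + (1−α)·ln 14.8 = α·ln 34 + (1−α)·ln 6, i.e. α·-0.386528 = (1−α)·-0.902868.
Thus α·(-1.289396) = -0.902868, so α = -0.902868/-1.289396 ≈ 0.700.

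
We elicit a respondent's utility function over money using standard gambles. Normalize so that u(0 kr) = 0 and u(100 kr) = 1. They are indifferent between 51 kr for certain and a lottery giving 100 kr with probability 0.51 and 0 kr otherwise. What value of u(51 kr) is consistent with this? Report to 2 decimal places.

By the standard-gamble method, u(51 kr) is just the indifference probability on the best outcome: 0.51.

0.51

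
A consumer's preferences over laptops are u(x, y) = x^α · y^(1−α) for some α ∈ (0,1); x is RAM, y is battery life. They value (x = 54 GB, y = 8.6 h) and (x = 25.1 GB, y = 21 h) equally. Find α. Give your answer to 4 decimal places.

Set the two utilities equal: 54^α·8.6^(1−α) = 25.1^α·21^(1−α).
Taking logs: α·ln 54 + (1−α)·ln 8.6 = α·ln 25.1 + (1−α)·ln 21, i.e. α·0.7661162 = (1−α)·0.8927602.
Thus α·(1.6588764) = 0.8927602, so α = 0.8927602/1.6588764 ≈ 0.5382.

α ≈ 0.5382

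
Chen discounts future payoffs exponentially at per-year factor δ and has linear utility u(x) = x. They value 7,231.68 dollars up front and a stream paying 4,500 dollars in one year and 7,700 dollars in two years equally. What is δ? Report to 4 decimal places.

δ ≈ 0.7200

Present value of the stream is 4500·δ + 7700·δ². Indifference gives 4500δ + 7700δ² = 7231.68.
So 7700δ² + 4500δ − 7231.68 = 0.
The positive root is δ = [−4500 + √(4500² + 4·7700·7231.68)] / (2·7700) = (−4500 + 15588.000)/15400 ≈ 0.7200.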